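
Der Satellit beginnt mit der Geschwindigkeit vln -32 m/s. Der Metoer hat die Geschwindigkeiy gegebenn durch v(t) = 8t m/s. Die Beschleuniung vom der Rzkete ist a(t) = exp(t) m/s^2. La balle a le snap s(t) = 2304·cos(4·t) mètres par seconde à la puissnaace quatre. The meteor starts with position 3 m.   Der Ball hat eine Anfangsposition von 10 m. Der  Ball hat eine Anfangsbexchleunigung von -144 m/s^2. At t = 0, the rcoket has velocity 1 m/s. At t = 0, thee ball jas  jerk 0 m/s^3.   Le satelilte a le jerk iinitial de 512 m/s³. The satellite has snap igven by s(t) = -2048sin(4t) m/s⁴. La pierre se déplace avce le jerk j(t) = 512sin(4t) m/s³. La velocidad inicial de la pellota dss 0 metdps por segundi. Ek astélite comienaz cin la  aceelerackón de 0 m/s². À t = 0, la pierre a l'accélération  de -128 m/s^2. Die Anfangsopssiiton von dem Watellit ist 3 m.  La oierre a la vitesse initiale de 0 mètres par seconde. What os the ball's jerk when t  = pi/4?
We need to integrate our snap equation s(t) = 2304·cos(4·t) 1 time. Taking ∫s(t)dt and applying j(0) = 0, we find j(t) = 576·sin(4·t). Using j(t) = 576·sin(4·t) and substituting t = pi/4, we find j = 0.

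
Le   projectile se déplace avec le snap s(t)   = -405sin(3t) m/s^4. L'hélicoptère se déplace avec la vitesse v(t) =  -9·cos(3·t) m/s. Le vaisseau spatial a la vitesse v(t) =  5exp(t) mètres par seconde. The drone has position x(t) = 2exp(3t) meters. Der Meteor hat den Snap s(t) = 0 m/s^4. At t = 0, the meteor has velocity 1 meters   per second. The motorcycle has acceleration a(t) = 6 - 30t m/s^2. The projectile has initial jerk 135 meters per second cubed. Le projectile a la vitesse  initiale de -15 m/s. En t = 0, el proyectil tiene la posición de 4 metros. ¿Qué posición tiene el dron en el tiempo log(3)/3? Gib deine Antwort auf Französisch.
Nous avons la position x(t) = 2·exp(3·t). En substituant t = log(3)/3: x(log(3)/3) = 6.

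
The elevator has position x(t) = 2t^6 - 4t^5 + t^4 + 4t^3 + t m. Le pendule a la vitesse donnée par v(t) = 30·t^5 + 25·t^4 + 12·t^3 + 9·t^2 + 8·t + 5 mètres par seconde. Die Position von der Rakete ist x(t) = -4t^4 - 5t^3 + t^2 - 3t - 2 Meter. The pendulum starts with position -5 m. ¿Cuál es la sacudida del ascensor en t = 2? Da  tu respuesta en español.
Para resolver esto, necesitamos tomar 3 derivadas de nuestra ecuación de la posición x(t) = 2·t^6 - 4·t^5 + t^4 + 4·t^3 + t. Derivando la posición, obtenemos la velocidad: v(t) = 12·t^5 - 20·t^4 + 4·t^3 + 12·t^2 + 1. Derivando la velocidad, obtenemos la aceleración: a(t) = 60·t^4 - 80·t^3 + 12·t^2 + 24·t. La derivada de la aceleración da la sacudida: j(t) = 240·t^3 - 240·t^2 + 24·t + 24. Tenemos la sacudida j(t) = 240·t^3 - 240·t^2 + 24·t + 24. Sustituyendo t = 2: j(2) = 1032.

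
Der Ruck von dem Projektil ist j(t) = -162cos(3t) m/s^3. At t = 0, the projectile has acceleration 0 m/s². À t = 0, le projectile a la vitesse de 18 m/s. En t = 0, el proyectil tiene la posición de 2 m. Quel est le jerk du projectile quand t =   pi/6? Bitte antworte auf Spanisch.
De la ecuación de la sacudida j(t) = -162·cos(3·t), sustituimos t = pi/6 para obtener j = 0.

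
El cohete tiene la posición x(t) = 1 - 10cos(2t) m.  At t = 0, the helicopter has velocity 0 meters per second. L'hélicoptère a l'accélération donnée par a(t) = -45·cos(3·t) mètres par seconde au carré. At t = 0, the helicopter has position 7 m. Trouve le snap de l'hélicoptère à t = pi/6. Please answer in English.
To solve this, we need to take 2 derivatives of our acceleration equation a(t) = -45·cos(3·t). Taking d/dt of a(t), we find j(t) = 135·sin(3·t). The derivative of jerk gives snap: s(t) = 405·cos(3·t). Using s(t) = 405·cos(3·t) and substituting t = pi/6, we find s = 0.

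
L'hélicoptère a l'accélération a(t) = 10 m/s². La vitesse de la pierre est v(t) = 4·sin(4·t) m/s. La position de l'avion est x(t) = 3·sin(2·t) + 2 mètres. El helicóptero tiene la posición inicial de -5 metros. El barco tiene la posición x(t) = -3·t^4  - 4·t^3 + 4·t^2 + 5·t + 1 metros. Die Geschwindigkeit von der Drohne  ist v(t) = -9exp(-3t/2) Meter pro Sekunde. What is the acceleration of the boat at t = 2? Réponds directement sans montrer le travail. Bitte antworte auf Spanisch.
En t = 2, a = -184.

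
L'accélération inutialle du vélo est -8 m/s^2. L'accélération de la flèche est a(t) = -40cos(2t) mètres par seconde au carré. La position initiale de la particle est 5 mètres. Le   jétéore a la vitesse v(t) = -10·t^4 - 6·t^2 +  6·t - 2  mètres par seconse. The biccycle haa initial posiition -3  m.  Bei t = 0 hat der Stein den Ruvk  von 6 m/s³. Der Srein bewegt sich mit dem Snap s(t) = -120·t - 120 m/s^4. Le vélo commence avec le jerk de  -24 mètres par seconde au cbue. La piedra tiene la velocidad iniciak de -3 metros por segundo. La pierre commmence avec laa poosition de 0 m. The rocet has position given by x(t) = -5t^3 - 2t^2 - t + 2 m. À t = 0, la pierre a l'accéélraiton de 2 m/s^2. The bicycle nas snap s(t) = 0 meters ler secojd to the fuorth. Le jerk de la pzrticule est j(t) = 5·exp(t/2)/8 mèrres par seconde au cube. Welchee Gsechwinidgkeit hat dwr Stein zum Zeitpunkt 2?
Ausgehend von dem Snap s(t) = -120·t - 120, nehmen wir 3 Integrale. Die Stammfunktion von dem Snap ist der Ruck. Mit j(0) = 6 erhalten wir j(t) = -60·t^2 - 120·t + 6. Durch Integration von dem Ruck und Verwendung der Anfangsbedingung a(0) = 2, erhalten wir a(t) = -20·t^3 - 60·t^2 + 6·t + 2. Mit ∫a(t)dt und Anwendung von v(0) = -3, finden wir v(t) = -5·t^4 - 20·t^3 + 3·t^2 + 2·t - 3. Wir haben die Geschwindigkeit v(t) = -5·t^4 - 20·t^3 + 3·t^2 + 2·t - 3. Durch Einsetzen von t = 2: v(2) = -227.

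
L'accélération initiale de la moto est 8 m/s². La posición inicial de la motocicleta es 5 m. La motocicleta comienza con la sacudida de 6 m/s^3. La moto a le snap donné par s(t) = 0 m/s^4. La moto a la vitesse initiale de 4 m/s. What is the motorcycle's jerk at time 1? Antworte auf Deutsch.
Wir müssen das Integral unserer Gleichung für den Snap s(t) = 0 1-mal finden. Die Stammfunktion von dem Snap ist der Ruck. Mit j(0) = 6 erhalten wir j(t) = 6. Mit j(t) = 6 und Einsetzen von t = 1, finden wir j = 6.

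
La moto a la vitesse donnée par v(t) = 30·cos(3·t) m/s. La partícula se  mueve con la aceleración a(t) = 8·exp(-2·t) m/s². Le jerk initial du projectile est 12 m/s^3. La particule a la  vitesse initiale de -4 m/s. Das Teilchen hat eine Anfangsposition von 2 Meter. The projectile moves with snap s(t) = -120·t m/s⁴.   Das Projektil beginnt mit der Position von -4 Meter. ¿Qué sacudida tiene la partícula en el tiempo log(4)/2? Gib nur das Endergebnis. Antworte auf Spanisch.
j(log(4)/2) = -4.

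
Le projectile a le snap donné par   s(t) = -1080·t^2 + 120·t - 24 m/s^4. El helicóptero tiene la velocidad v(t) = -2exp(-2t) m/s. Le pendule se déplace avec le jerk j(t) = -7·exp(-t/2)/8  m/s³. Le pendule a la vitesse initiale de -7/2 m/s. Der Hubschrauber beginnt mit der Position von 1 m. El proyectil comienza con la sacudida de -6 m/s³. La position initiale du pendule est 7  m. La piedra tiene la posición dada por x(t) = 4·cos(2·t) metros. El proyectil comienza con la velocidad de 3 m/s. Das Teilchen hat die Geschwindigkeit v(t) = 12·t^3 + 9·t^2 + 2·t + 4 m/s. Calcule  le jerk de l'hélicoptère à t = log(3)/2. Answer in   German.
Wir müssen unsere Gleichung für die Geschwindigkeit v(t) = -2·exp(-2·t) 2-mal ableiten. Mit d/dt von v(t) finden wir a(t) = 4·exp(-2·t). Durch Ableiten von der Beschleunigung erhalten wir den Ruck: j(t) = -8·exp(-2·t). Aus der Gleichung für den Ruck j(t) = -8·exp(-2·t), setzen wir t = log(3)/2 ein und erhalten j = -8/3.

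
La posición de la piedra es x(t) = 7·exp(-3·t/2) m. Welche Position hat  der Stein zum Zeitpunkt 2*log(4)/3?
Aus der Gleichung für die Position x(t) = 7·exp(-3·t/2), setzen wir t = 2*log(4)/3 ein und erhalten x = 7/4.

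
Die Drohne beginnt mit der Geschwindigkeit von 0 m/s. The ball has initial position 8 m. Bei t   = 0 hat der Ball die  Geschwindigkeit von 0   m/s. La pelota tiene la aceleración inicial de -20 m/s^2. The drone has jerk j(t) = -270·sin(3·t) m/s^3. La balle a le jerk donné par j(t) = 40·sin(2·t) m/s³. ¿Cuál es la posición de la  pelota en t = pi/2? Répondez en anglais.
We need to integrate our jerk equation j(t) = 40·sin(2·t) 3 times. Finding the integral of j(t) and using a(0) = -20: a(t) = -20·cos(2·t). The antiderivative of acceleration, with v(0) = 0, gives velocity: v(t) = -10·sin(2·t). The antiderivative of velocity is position. Using x(0) = 8, we get x(t) = 5·cos(2·t) + 3. We have position x(t) = 5·cos(2·t) + 3. Substituting t = pi/2: x(pi/2) = -2.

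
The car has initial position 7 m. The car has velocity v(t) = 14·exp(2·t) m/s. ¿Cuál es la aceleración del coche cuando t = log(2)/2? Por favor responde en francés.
Pour résoudre ceci, nous devons prendre 1 dérivée de notre équation de la vitesse v(t) = 14·exp(2·t). La dérivée de la vitesse donne l'accélération: a(t) = 28·exp(2·t). En utilisant a(t) = 28·exp(2·t) et en substituant t = log(2)/2, nous trouvons a = 56.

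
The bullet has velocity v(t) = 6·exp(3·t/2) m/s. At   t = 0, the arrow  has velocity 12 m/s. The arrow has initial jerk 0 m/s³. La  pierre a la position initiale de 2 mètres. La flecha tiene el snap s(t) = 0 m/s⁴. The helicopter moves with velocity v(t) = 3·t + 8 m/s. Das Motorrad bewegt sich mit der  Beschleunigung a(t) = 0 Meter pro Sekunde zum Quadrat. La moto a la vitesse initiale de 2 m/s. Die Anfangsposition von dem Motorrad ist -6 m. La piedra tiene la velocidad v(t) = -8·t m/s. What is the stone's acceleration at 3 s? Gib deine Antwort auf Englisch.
To solve this, we need to take 1 derivative of our velocity equation v(t) = -8·t. Taking d/dt of v(t), we find a(t) = -8. From the given acceleration equation a(t) = -8, we substitute t = 3 to get a = -8.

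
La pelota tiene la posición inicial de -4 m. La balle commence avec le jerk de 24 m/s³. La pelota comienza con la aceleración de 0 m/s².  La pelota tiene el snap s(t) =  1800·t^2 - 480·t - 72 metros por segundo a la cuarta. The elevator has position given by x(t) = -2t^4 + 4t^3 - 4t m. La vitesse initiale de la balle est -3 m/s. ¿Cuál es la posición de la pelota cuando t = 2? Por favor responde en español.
Partiendo del snap s(t) = 1800·t^2 - 480·t - 72, tomamos 4 integrales. La antiderivada del snap es la sacudida. Usando j(0) = 24, obtenemos j(t) = 600·t^3 - 240·t^2 - 72·t + 24. La antiderivada de la sacudida, con a(0) = 0, da la aceleración: a(t) = 2·t·(75·t^3 - 40·t^2 - 18·t + 12). Tomando ∫a(t)dt y aplicando v(0) = -3, encontramos v(t) = 30·t^5 - 20·t^4 - 12·t^3 + 12·t^2 - 3. La antiderivada de la velocidad, con x(0) = -4, da la posición: x(t) = 5·t^6 - 4·t^5 - 3·t^4 + 4·t^3 - 3·t - 4. Tenemos la posición x(t) = 5·t^6 - 4·t^5 - 3·t^4 + 4·t^3 - 3·t - 4. Sustituyendo t = 2: x(2) = 166.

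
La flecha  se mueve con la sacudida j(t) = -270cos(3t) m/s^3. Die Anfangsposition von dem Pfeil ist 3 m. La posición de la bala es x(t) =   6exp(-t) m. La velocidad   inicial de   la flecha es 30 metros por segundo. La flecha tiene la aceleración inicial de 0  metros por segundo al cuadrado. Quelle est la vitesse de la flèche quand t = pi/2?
Nous devons intégrer notre équation du jerk j(t) = -270·cos(3·t) 2 fois. La primitive du jerk, avec a(0) = 0, donne l'accélération: a(t) = -90·sin(3·t). L'intégrale de l'accélération, avec v(0) = 30, donne la vitesse: v(t) = 30·cos(3·t). De l'équation de la vitesse v(t) = 30·cos(3·t), nous substituons t = pi/2 pour obtenir v = 0.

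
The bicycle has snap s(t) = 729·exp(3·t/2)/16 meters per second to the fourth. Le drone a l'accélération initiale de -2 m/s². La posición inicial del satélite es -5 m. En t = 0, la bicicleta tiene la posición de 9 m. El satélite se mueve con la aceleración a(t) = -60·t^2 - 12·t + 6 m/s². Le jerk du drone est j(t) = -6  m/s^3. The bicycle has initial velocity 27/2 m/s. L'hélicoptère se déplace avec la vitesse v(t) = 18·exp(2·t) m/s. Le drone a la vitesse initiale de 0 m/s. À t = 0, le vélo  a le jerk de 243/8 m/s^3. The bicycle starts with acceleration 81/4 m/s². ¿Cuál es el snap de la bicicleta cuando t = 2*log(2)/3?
De la ecuación del snap s(t) = 729·exp(3·t/2)/16, sustituimos t = 2*log(2)/3 para obtener s = 729/8.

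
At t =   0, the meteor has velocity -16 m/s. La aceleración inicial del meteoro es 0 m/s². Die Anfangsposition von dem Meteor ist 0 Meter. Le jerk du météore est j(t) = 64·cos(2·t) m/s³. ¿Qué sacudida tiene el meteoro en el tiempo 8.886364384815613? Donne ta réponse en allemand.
Mit j(t) = 64·cos(2·t) und Einsetzen von t = 8.886364384815613, finden wir j = 30.3439555329773.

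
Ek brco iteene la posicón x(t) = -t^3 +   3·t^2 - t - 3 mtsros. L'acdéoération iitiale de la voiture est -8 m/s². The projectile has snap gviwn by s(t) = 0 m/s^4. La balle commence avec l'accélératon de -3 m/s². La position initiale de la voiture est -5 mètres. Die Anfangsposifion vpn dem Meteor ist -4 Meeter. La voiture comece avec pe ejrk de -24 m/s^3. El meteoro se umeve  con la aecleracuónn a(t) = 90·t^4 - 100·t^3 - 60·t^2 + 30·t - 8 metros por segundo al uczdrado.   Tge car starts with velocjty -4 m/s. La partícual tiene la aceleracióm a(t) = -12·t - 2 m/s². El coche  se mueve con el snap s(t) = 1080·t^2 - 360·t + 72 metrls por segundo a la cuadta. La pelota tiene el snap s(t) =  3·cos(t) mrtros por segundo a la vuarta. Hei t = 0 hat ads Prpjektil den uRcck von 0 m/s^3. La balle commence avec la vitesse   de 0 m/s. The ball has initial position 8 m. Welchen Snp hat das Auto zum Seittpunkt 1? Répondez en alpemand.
Wir haben den Snap s(t) = 1080·t^2 - 360·t + 72. Durch Einsetzen von t = 1: s(1) = 792.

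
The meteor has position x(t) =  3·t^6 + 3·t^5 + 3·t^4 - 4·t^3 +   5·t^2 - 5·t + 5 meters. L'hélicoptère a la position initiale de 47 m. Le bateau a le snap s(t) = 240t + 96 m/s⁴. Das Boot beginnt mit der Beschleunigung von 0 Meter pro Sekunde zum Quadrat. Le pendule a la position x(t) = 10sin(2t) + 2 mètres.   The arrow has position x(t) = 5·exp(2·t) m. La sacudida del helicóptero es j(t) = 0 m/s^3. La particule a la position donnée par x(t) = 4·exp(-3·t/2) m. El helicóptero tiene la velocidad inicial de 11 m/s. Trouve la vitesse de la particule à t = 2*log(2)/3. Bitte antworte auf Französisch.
Pour résoudre ceci, nous devons prendre 1 dérivée de notre équation de la position x(t) = 4·exp(-3·t/2). En prenant d/dt de x(t), nous trouvons v(t) = -6·exp(-3·t/2). En utilisant v(t) = -6·exp(-3·t/2) et en substituant t = 2*log(2)/3, nous trouvons v = -3.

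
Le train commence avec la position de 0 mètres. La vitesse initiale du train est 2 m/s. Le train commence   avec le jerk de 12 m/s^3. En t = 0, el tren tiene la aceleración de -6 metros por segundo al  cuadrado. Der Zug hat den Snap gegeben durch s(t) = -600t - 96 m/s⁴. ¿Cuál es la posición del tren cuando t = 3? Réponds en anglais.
To find the answer, we compute 4 antiderivatives of s(t) = -600·t - 96. The antiderivative of snap is jerk. Using j(0) = 12, we get j(t) = -300·t^2 - 96·t + 12. The antiderivative of jerk is acceleration. Using a(0) = -6, we get a(t) = -100·t^3 - 48·t^2 + 12·t - 6. Finding the antiderivative of a(t) and using v(0) = 2: v(t) = -25·t^4 - 16·t^3 + 6·t^2 - 6·t + 2. Taking ∫v(t)dt and applying x(0) = 0, we find x(t) = -5·t^5 - 4·t^4 + 2·t^3 - 3·t^2 + 2·t. Using x(t) = -5·t^5 - 4·t^4 + 2·t^3 - 3·t^2 + 2·t and substituting t = 3, we find x = -1506.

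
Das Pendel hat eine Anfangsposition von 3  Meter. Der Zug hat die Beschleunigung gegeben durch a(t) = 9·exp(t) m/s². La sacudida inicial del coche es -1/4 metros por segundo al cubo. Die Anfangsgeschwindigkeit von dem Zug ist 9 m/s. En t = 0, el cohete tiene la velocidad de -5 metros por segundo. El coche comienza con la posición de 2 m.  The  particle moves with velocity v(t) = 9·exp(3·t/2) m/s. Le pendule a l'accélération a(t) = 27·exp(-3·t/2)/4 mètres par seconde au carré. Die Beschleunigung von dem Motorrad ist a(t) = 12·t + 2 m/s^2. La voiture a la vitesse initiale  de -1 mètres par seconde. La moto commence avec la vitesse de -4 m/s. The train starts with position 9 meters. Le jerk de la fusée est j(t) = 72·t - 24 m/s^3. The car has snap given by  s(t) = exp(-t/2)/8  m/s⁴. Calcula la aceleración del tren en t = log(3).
Tenemos la aceleración a(t) = 9·exp(t). Sustituyendo t = log(3): a(log(3)) = 27.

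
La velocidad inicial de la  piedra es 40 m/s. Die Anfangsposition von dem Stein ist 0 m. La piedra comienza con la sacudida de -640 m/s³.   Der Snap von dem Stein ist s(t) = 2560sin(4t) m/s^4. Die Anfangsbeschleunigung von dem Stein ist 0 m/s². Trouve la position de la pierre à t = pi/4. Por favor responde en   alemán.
Ausgehend von dem Snap s(t) = 2560·sin(4·t), nehmen wir 4 Integrale. Das Integral von dem Snap ist der Ruck. Mit j(0) = -640 erhalten wir j(t) = -640·cos(4·t). Die Stammfunktion von dem Ruck ist die Beschleunigung. Mit a(0) = 0 erhalten wir a(t) = -160·sin(4·t). Die Stammfunktion von der Beschleunigung, mit v(0) = 40, ergibt die Geschwindigkeit: v(t) = 40·cos(4·t). Mit ∫v(t)dt und Anwendung von x(0) = 0, finden wir x(t) = 10·sin(4·t). Aus der Gleichung für die Position x(t) = 10·sin(4·t), setzen wir t = pi/4 ein und erhalten x = 0.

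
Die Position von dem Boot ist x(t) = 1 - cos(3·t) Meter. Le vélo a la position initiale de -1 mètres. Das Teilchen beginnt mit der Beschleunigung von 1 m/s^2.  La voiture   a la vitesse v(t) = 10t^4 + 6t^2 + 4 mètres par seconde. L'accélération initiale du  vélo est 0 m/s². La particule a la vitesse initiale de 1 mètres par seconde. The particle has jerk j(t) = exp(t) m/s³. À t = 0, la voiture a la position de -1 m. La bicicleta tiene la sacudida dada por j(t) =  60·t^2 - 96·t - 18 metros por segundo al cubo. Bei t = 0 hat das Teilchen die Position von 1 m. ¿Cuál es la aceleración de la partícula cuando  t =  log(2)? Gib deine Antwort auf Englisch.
We need to integrate our jerk equation j(t) = exp(t) 1 time. Taking ∫j(t)dt and applying a(0) = 1, we find a(t) = exp(t). From the given acceleration equation a(t) = exp(t), we substitute t = log(2) to get a = 2.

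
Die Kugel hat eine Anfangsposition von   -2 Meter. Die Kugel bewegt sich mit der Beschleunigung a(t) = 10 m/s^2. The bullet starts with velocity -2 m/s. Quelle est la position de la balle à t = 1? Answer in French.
Pour résoudre ceci, nous devons prendre 2 primitives de notre équation de l'accélération a(t) = 10. En prenant ∫a(t)dt et en appliquant v(0) = -2, nous trouvons v(t) = 10·t - 2. L'intégrale de la vitesse, avec x(0) = -2, donne la position: x(t) = 5·t^2 - 2·t - 2. Nous avons la position x(t) = 5·t^2 - 2·t - 2. En substituant t = 1: x(1) = 1.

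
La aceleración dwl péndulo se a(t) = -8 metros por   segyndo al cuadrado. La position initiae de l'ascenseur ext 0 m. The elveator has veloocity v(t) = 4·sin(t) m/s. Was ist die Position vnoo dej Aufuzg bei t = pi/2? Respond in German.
Wir müssen unsere Gleichung für die Geschwindigkeit v(t) = 4·sin(t) 1-mal integrieren. Das Integral von der Geschwindigkeit, mit x(0) = 0, ergibt die Position: x(t) = 4 - 4·cos(t). Wir haben die Position x(t) = 4 - 4·cos(t). Durch Einsetzen von t = pi/2: x(pi/2) = 4.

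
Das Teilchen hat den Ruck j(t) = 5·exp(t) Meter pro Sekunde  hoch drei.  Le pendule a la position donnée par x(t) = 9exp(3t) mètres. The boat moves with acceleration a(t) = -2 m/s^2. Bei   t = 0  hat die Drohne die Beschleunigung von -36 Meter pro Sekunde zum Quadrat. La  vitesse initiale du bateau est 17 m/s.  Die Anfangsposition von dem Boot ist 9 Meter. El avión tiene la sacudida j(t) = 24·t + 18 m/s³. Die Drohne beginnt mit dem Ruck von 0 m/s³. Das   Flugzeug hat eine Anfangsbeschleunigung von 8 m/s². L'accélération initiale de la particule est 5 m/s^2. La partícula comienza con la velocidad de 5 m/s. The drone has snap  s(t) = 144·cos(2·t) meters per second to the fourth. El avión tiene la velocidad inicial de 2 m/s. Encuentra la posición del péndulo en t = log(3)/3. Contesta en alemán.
Aus der Gleichung für die Position x(t) = 9·exp(3·t), setzen wir t = log(3)/3 ein und erhalten x = 27.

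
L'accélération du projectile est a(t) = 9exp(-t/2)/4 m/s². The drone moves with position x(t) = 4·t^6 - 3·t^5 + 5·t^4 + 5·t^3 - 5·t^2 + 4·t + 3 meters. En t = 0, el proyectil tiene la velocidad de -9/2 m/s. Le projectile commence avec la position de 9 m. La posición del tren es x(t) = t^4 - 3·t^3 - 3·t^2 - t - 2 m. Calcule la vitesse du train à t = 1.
Pour résoudre ceci, nous devons prendre 1 dérivée de notre équation de la position x(t) = t^4 - 3·t^3 - 3·t^2 - t - 2. La dérivée de la position donne la vitesse: v(t) = 4·t^3 - 9·t^2 - 6·t - 1. Nous avons la vitesse v(t) = 4·t^3 - 9·t^2 - 6·t - 1. En substituant t = 1: v(1) = -12.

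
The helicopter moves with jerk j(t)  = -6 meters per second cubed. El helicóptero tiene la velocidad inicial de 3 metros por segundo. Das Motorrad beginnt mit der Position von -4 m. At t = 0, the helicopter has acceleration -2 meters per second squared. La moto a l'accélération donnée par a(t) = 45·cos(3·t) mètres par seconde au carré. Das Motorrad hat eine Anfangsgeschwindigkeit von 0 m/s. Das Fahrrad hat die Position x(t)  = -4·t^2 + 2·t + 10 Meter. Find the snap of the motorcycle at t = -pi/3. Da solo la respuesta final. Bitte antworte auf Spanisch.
El snap en t = -pi/3 es s = 405.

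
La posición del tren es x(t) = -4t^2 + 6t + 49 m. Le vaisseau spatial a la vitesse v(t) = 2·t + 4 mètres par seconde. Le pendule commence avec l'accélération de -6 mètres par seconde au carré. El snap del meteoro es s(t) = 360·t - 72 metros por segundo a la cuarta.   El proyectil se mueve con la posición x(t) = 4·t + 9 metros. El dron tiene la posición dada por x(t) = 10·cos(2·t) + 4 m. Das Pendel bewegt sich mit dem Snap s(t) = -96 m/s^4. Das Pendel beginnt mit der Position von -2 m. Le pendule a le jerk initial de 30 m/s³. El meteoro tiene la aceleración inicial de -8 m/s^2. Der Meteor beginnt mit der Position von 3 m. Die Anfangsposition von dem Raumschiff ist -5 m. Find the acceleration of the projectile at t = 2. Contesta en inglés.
Starting from position x(t) = 4·t + 9, we take 2 derivatives. The derivative of position gives velocity: v(t) = 4. The derivative of velocity gives acceleration: a(t) = 0. Using a(t) = 0 and substituting t = 2, we find a = 0.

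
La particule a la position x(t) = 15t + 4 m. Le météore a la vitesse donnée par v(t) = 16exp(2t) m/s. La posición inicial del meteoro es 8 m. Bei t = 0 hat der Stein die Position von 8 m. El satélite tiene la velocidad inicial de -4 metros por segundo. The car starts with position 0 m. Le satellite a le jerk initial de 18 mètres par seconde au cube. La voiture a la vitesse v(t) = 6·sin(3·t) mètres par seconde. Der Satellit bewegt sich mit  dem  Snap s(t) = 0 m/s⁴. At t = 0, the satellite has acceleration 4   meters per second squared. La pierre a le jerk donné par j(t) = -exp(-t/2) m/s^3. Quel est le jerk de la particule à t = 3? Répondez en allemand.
Um dies zu lösen, müssen wir 3 Ableitungen unserer Gleichung für die Position x(t) = 15·t + 4 nehmen. Die Ableitung von der Position ergibt die Geschwindigkeit: v(t) = 15. Durch Ableiten von der Geschwindigkeit erhalten wir die Beschleunigung: a(t) = 0. Durch Ableiten von der Beschleunigung erhalten wir den Ruck: j(t) = 0. Wir haben den Ruck j(t) = 0. Durch Einsetzen von t = 3: j(3) = 0.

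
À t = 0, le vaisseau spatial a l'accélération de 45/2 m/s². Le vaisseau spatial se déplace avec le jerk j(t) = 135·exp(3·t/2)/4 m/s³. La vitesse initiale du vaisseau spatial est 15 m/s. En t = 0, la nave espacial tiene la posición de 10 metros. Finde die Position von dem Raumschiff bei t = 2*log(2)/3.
Wir müssen die Stammfunktion unserer Gleichung für den Ruck j(t) = 135·exp(3·t/2)/4 3-mal finden. Durch Integration von dem Ruck und Verwendung der Anfangsbedingung a(0) = 45/2, erhalten wir a(t) = 45·exp(3·t/2)/2. Die Stammfunktion von der Beschleunigung ist die Geschwindigkeit. Mit v(0) = 15 erhalten wir v(t) = 15·exp(3·t/2). Durch Integration von der Geschwindigkeit und Verwendung der Anfangsbedingung x(0) = 10, erhalten wir x(t) = 10·exp(3·t/2). Mit x(t) = 10·exp(3·t/2) und Einsetzen von t = 2*log(2)/3, finden wir x = 20.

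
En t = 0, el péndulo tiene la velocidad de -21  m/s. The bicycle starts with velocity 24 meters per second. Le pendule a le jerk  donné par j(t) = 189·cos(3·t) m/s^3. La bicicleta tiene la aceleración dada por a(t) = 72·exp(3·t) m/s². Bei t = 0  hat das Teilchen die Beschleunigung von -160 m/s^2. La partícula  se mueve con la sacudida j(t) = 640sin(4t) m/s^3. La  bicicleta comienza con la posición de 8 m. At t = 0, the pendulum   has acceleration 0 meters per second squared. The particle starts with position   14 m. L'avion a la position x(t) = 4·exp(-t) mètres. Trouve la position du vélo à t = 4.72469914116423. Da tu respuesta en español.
Partiendo de la aceleración a(t) = 72·exp(3·t), tomamos 2 integrales. La antiderivada de la aceleración es la velocidad. Usando v(0) = 24, obtenemos v(t) = 24·exp(3·t). Integrando la velocidad y usando la condición inicial x(0) = 8, obtenemos x(t) = 8·exp(3·t). De la ecuación de la posición x(t) = 8·exp(3·t), sustituimos t = 4.72469914116423 para obtener x = 11450442.8625959.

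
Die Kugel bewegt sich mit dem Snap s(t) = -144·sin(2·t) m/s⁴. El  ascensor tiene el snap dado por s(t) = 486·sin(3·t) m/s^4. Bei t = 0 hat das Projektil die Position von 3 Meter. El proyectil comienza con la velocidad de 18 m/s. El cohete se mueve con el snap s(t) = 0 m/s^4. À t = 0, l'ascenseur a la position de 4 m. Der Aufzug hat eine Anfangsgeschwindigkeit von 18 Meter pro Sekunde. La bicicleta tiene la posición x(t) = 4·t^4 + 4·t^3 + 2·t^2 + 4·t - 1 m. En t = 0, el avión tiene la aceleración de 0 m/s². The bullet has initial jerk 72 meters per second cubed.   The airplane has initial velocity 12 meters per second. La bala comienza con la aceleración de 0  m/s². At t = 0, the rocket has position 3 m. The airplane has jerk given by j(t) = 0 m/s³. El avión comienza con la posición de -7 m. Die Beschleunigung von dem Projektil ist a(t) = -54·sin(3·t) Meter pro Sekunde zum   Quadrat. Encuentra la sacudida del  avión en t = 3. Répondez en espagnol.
Tenemos la sacudida j(t) = 0. Sustituyendo t = 3: j(3) = 0.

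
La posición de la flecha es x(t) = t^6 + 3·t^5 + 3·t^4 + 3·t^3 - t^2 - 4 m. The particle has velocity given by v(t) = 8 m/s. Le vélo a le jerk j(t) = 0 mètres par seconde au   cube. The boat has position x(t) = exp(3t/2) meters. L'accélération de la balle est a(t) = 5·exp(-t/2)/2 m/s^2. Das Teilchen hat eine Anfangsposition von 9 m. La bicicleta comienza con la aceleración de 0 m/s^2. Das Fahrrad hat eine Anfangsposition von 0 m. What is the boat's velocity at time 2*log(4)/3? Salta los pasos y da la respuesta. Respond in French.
v(2*log(4)/3) = 6.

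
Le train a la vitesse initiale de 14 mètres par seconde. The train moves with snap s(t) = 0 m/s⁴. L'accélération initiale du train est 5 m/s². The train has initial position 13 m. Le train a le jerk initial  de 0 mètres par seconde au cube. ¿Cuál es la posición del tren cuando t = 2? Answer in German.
Wir müssen unsere Gleichung für den Snap s(t) = 0 4-mal integrieren. Die Stammfunktion von dem Snap ist der Ruck. Mit j(0) = 0 erhalten wir j(t) = 0. Das Integral von dem Ruck, mit a(0) = 5, ergibt die Beschleunigung: a(t) = 5. Durch Integration von der Beschleunigung und Verwendung der Anfangsbedingung v(0) = 14, erhalten wir v(t) = 5·t + 14. Die Stammfunktion von der Geschwindigkeit ist die Position. Mit x(0) = 13 erhalten wir x(t) = 5·t^2/2 + 14·t + 13. Wir haben die Position x(t) = 5·t^2/2 + 14·t + 13. Durch Einsetzen von t = 2: x(2) = 51.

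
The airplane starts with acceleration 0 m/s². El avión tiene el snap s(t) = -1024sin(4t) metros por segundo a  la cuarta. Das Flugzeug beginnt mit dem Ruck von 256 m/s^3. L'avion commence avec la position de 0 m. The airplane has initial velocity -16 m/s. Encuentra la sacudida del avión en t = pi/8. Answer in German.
Ausgehend von dem Snap s(t) = -1024·sin(4·t), nehmen wir 1 Integral. Die Stammfunktion von dem Snap, mit j(0) = 256, ergibt den Ruck: j(t) = 256·cos(4·t). Aus der Gleichung für den Ruck j(t) = 256·cos(4·t), setzen wir t = pi/8 ein und erhalten j = 0.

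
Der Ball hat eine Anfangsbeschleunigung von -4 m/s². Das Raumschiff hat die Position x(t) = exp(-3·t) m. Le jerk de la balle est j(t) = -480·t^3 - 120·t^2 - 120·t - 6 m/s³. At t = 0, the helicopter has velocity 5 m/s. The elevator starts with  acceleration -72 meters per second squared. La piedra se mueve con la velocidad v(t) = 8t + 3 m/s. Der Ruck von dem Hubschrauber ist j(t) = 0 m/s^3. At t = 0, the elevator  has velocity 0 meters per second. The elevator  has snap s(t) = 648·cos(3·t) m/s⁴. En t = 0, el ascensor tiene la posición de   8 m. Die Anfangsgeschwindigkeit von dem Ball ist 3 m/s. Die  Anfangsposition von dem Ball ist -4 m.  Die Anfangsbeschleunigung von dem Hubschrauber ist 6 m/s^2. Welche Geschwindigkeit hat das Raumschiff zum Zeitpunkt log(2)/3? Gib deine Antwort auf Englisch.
Starting from position x(t) = exp(-3·t), we take 1 derivative. Differentiating position, we get velocity: v(t) = -3·exp(-3·t). From the given velocity equation v(t) = -3·exp(-3·t), we substitute t = log(2)/3 to get v = -3/2.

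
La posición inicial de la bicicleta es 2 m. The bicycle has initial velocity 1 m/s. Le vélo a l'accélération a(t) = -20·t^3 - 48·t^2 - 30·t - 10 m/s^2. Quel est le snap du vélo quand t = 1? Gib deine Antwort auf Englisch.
To solve this, we need to take 2 derivatives of our acceleration equation a(t) = -20·t^3 - 48·t^2 - 30·t - 10. The derivative of acceleration gives jerk: j(t) = -60·t^2 - 96·t - 30. Taking d/dt of j(t), we find s(t) = -120·t - 96. From the given snap equation s(t) = -120·t - 96, we substitute t = 1 to get s = -216.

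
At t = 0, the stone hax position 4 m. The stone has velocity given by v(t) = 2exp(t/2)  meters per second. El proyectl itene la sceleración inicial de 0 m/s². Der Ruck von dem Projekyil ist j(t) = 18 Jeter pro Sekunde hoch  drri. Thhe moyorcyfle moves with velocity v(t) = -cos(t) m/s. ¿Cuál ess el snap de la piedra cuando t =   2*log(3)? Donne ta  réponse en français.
Nous devons dériver notre équation de la vitesse v(t) = 2·exp(t/2) 3 fois. La dérivée de la vitesse donne l'accélération: a(t) = exp(t/2). En dérivant l'accélération, nous obtenons le jerk: j(t) = exp(t/2)/2. La dérivée du jerk donne le snap: s(t) = exp(t/2)/4. Nous avons le snap s(t) = exp(t/2)/4. En substituant t = 2*log(3): s(2*log(3)) = 3/4.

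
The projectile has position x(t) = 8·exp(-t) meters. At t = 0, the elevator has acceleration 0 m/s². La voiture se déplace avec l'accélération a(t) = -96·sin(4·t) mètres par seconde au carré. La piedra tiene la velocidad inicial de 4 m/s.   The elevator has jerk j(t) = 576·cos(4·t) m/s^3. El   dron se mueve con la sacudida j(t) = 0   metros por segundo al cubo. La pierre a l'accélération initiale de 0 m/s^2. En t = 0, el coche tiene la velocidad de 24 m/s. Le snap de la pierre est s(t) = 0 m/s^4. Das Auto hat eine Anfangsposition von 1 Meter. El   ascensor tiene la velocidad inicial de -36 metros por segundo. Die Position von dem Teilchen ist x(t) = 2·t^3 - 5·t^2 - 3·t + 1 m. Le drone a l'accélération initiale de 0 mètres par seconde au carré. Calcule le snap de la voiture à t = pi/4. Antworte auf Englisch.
We must differentiate our acceleration equation a(t) = -96·sin(4·t) 2 times. Taking d/dt of a(t), we find j(t) = -384·cos(4·t). The derivative of jerk gives snap: s(t) = 1536·sin(4·t). From the given snap equation s(t) = 1536·sin(4·t), we substitute t = pi/4 to get s = 0.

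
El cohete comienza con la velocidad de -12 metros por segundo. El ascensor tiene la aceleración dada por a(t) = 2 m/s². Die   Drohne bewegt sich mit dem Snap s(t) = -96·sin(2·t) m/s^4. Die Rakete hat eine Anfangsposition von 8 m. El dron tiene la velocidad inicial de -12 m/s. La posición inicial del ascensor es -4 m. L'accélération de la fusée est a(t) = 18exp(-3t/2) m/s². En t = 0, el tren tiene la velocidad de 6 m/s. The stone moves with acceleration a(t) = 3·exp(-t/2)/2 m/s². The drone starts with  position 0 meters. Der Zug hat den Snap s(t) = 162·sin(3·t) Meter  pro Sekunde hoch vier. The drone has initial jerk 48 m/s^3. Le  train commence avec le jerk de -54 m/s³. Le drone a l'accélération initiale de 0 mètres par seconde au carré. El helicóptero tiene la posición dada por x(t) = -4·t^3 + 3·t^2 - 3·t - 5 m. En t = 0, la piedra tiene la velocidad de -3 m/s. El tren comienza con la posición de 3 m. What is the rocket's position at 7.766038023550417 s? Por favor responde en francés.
Nous devons trouver l'intégrale de notre équation de l'accélération a(t) = 18·exp(-3·t/2) 2 fois. L'intégrale de l'accélération est la vitesse. En utilisant v(0) = -12, nous obtenons v(t) = -12·exp(-3·t/2). L'intégrale de la vitesse est la position. En utilisant x(0) = 8, nous obtenons x(t) = 8·exp(-3·t/2). En utilisant x(t) = 8·exp(-3·t/2) et en substituant t = 7.766038023550417, nous trouvons x = 0.0000698182239862247.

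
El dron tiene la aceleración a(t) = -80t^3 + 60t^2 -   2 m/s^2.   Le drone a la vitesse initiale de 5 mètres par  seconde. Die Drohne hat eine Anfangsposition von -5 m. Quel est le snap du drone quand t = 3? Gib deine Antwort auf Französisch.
Nous devons dériver notre équation de l'accélération a(t) = -80·t^3 + 60·t^2 - 2 2 fois. En dérivant l'accélération, nous obtenons le jerk: j(t) = -240·t^2 + 120·t. En prenant d/dt de j(t), nous trouvons s(t) = 120 - 480·t. De l'équation du snap s(t) = 120 - 480·t, nous substituons t = 3 pour obtenir s = -1320.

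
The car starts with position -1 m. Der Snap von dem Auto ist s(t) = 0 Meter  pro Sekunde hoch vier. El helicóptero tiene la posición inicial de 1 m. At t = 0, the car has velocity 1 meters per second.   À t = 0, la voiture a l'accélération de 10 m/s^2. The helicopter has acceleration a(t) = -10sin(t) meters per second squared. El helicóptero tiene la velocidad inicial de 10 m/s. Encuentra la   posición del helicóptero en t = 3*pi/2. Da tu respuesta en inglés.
We need to integrate our acceleration equation a(t) = -10·sin(t) 2 times. The antiderivative of acceleration is velocity. Using v(0) = 10, we get v(t) = 10·cos(t). Finding the integral of v(t) and using x(0) = 1: x(t) = 10·sin(t) + 1. Using x(t) = 10·sin(t) + 1 and substituting t = 3*pi/2, we find x = -9.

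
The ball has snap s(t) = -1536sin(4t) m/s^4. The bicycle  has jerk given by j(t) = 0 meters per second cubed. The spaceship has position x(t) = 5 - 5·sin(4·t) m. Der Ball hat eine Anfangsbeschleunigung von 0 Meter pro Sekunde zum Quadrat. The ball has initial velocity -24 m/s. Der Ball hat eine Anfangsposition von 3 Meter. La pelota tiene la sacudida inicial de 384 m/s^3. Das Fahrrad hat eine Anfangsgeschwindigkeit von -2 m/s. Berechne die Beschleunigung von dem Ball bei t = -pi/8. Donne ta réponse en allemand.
Wir müssen unsere Gleichung für den Snap s(t) = -1536·sin(4·t) 2-mal integrieren. Mit ∫s(t)dt und Anwendung von j(0) = 384, finden wir j(t) = 384·cos(4·t). Durch Integration von dem Ruck und Verwendung der Anfangsbedingung a(0) = 0, erhalten wir a(t) = 96·sin(4·t). Mit a(t) = 96·sin(4·t) und Einsetzen von t = -pi/8, finden wir a = -96.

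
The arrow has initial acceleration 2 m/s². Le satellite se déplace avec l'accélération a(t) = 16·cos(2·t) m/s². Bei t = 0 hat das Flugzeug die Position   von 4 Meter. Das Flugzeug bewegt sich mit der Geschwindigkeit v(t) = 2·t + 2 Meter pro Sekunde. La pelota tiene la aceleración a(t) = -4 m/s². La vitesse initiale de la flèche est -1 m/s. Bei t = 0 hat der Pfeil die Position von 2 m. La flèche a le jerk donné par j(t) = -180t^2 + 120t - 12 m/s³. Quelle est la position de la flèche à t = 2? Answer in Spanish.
Para resolver esto, necesitamos tomar 3 antiderivadas de nuestra ecuación de la sacudida j(t) = -180·t^2 + 120·t - 12. Tomando ∫j(t)dt y aplicando a(0) = 2, encontramos a(t) = -60·t^3 + 60·t^2 - 12·t + 2. Tomando ∫a(t)dt y aplicando v(0) = -1, encontramos v(t) = -15·t^4 + 20·t^3 - 6·t^2 + 2·t - 1. Tomando ∫v(t)dt y aplicando x(0) = 2, encontramos x(t) = -3·t^5 + 5·t^4 - 2·t^3 + t^2 - t + 2. De la ecuación de la posición x(t) = -3·t^5 + 5·t^4 - 2·t^3 + t^2 - t + 2, sustituimos t = 2 para obtener x = -28.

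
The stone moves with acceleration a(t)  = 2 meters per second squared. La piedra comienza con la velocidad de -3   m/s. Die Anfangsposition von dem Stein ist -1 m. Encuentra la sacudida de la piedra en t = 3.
Para resolver esto, necesitamos tomar 1 derivada de nuestra ecuación de la aceleración a(t) = 2. Derivando la aceleración, obtenemos la sacudida: j(t) = 0. Usando j(t) = 0 y sustituyendo t = 3, encontramos j = 0.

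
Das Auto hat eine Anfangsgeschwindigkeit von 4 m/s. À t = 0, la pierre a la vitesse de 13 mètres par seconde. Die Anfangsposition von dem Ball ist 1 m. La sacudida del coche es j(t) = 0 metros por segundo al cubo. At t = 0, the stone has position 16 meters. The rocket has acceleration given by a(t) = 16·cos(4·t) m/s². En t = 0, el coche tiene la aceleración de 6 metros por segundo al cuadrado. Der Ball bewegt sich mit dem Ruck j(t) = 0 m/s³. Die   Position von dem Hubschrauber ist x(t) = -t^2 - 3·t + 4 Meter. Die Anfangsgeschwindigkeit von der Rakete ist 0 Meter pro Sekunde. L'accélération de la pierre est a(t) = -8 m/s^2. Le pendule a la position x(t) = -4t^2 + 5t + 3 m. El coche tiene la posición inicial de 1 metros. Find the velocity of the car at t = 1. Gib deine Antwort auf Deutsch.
Wir müssen unsere Gleichung für den Ruck j(t) = 0 2-mal integrieren. Mit ∫j(t)dt und Anwendung von a(0) = 6, finden wir a(t) = 6. Die Stammfunktion von der Beschleunigung ist die Geschwindigkeit. Mit v(0) = 4 erhalten wir v(t) = 6·t + 4. Mit v(t) = 6·t + 4 und Einsetzen von t = 1, finden wir v = 10.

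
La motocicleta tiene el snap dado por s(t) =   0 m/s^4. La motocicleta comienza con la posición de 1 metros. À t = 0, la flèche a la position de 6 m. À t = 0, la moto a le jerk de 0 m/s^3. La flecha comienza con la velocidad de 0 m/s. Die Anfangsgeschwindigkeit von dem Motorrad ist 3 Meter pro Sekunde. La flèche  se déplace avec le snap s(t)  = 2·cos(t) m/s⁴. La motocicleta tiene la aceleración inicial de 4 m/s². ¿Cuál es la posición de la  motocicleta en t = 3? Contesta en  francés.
En partant du snap s(t) = 0, nous prenons 4 intégrales. La primitive du snap est le jerk. En utilisant j(0) = 0, nous obtenons j(t) = 0. L'intégrale du jerk est l'accélération. En utilisant a(0) = 4, nous obtenons a(t) = 4. L'intégrale de l'accélération est la vitesse. En utilisant v(0) = 3, nous obtenons v(t) = 4·t + 3. En intégrant la vitesse et en utilisant la condition initiale x(0) = 1, nous obtenons x(t) = 2·t^2 + 3·t + 1. Nous avons la position x(t) = 2·t^2 + 3·t + 1. En substituant t = 3: x(3) = 28.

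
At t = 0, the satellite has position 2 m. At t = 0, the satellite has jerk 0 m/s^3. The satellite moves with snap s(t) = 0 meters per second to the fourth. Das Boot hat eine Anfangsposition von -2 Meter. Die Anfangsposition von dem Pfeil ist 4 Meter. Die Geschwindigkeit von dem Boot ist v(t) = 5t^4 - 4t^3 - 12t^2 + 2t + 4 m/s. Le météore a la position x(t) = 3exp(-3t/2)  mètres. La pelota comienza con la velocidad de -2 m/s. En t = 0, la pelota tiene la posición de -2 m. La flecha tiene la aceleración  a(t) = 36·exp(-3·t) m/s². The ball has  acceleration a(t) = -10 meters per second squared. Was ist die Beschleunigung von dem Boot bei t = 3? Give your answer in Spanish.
Debemos derivar nuestra ecuación de la velocidad v(t) = 5·t^4 - 4·t^3 - 12·t^2 + 2·t + 4 1 vez. Tomando d/dt de v(t), encontramos a(t) = 20·t^3 - 12·t^2 - 24·t + 2. De la ecuación de la aceleración a(t) = 20·t^3 - 12·t^2 - 24·t + 2, sustituimos t = 3 para obtener a = 362.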